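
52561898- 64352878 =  - 11790980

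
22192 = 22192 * 1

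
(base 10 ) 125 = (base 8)175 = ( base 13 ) 98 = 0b1111101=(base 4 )1331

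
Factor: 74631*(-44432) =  - 2^4*3^1*2777^1*24877^1 = -  3316004592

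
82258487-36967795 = 45290692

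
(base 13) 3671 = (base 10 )7697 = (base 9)11502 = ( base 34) 6md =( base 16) 1e11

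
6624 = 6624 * 1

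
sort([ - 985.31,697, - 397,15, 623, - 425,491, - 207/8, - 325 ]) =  [ - 985.31 ,-425, - 397  , - 325,- 207/8, 15, 491,623,  697]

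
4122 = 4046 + 76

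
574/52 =11 + 1/26 = 11.04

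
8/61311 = 8/61311 = 0.00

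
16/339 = 16/339  =  0.05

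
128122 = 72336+55786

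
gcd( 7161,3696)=231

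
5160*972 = 5015520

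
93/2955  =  31/985 = 0.03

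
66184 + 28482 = 94666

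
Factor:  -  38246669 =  - 38246669^1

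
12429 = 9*1381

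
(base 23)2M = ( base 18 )3e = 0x44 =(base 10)68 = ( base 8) 104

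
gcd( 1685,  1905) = 5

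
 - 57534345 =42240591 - 99774936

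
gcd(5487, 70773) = 93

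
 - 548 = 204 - 752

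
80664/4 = 20166 = 20166.00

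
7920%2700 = 2520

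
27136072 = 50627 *536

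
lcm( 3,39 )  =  39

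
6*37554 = 225324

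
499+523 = 1022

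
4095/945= 13/3 = 4.33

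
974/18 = 487/9=54.11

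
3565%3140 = 425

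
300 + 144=444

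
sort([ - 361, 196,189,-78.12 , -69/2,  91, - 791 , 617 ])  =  [-791,-361, - 78.12,-69/2,91, 189,196,617 ]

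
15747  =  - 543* ( - 29 ) 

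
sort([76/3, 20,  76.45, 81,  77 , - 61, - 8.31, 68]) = [ - 61 , - 8.31,20, 76/3 , 68,  76.45,77 , 81]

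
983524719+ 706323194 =1689847913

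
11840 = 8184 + 3656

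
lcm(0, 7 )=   0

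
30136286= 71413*422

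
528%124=32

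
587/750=587/750  =  0.78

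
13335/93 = 143 + 12/31 = 143.39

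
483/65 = 483/65=7.43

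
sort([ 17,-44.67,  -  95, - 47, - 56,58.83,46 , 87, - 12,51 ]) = [ - 95, - 56, - 47, - 44.67, - 12, 17,46,  51 , 58.83,87]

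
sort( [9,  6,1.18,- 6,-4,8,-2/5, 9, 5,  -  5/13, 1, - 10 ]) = [ - 10,- 6,-4,-2/5,-5/13, 1, 1.18,5 , 6, 8, 9, 9 ]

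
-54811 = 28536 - 83347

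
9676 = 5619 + 4057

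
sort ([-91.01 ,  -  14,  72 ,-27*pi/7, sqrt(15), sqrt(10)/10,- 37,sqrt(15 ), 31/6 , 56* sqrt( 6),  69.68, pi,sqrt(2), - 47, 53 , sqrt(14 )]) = [- 91.01, - 47, - 37, - 14, - 27*pi/7, sqrt(10)/10,sqrt(2),pi,sqrt(14 ), sqrt( 15 ) , sqrt(15 ) , 31/6,53, 69.68,72, 56*sqrt(6)]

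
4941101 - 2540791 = 2400310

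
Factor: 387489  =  3^1*227^1*569^1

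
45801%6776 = 5145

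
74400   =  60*1240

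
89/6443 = 89/6443 = 0.01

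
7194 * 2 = 14388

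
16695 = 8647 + 8048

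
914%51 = 47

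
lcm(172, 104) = 4472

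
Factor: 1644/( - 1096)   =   - 2^( - 1)*3^1  =  - 3/2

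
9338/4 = 2334 + 1/2 = 2334.50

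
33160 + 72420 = 105580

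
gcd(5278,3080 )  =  14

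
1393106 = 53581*26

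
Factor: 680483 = 149^1*4567^1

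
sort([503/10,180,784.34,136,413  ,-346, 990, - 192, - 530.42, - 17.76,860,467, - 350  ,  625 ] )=[-530.42, - 350 ,  -  346, - 192,  -  17.76,503/10,136,  180,413, 467,625,784.34, 860,990]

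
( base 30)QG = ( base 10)796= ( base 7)2215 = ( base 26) 14G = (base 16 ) 31C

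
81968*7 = 573776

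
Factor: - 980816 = - 2^4*59^1 *1039^1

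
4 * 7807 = 31228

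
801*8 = 6408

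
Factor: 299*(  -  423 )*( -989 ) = 3^2*13^1*23^2*43^1*47^1 =125085753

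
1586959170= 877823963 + 709135207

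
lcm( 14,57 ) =798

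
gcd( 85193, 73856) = 1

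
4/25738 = 2/12869 = 0.00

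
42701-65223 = -22522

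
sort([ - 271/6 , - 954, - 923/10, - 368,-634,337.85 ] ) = [ - 954, -634,-368,-923/10,  -  271/6, 337.85] 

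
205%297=205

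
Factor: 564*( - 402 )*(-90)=20405520 = 2^4*3^4 * 5^1*47^1 * 67^1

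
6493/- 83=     -  6493/83 = -  78.23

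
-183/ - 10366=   183/10366 = 0.02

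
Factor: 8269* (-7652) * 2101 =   -  132939489188  =  - 2^2 * 11^1*191^1*1913^1*8269^1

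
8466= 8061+405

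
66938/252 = 265  +  79/126 = 265.63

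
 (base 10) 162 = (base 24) 6I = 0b10100010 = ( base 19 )8A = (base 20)82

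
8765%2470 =1355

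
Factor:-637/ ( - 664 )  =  2^(- 3)*7^2 * 13^1*83^( - 1)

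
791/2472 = 791/2472 = 0.32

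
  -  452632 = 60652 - 513284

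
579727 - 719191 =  - 139464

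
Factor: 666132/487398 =111022/81233 = 2^1 * 55511^1 * 81233^(- 1 ) 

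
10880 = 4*2720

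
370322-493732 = - 123410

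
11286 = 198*57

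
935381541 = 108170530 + 827211011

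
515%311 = 204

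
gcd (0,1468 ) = 1468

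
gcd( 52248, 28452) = 12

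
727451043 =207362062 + 520088981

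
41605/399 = 104 + 109/399 = 104.27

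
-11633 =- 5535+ - 6098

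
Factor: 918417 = 3^1*306139^1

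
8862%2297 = 1971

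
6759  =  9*751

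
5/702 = 5/702 = 0.01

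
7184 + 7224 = 14408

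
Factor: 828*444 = 2^4*3^3*23^1 * 37^1= 367632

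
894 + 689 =1583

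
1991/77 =25+6/7 = 25.86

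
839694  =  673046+166648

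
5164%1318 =1210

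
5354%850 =254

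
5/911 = 5/911= 0.01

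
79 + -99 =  - 20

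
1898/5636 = 949/2818 = 0.34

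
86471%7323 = 5918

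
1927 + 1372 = 3299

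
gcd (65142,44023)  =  7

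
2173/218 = 2173/218 = 9.97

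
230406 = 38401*6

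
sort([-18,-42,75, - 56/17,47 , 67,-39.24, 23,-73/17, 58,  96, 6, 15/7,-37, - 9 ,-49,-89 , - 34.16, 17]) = [-89, -49,  -  42 ,-39.24,-37 , - 34.16, - 18,  -  9,- 73/17, - 56/17,  15/7,  6, 17,  23 , 47, 58, 67, 75,  96] 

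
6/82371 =2/27457 = 0.00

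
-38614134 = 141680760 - 180294894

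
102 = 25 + 77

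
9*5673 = 51057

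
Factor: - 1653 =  - 3^1  *19^1*29^1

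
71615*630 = 45117450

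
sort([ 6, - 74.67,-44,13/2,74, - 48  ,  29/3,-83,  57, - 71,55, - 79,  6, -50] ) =[ - 83, - 79, -74.67, - 71, - 50 , - 48, - 44, 6,  6, 13/2,  29/3, 55, 57, 74]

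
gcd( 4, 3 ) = 1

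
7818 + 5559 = 13377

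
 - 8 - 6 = -14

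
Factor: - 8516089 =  - 1993^1*4273^1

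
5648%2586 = 476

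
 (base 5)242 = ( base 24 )30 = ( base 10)72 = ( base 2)1001000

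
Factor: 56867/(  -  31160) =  - 2^ (-3 )*5^( - 1 )*73^1 = - 73/40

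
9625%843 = 352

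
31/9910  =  31/9910 = 0.00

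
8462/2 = 4231 = 4231.00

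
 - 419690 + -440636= -860326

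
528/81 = 176/27 = 6.52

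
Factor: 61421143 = 7^1*2699^1*3251^1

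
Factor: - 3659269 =-71^1*51539^1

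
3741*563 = 2106183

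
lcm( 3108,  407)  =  34188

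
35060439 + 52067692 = 87128131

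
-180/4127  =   - 180/4127 = - 0.04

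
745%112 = 73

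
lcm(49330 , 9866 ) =49330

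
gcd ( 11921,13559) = 91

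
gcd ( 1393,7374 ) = 1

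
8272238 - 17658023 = -9385785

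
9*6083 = 54747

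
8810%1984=874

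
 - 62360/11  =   - 62360/11  =  - 5669.09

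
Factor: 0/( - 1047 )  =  0 = 0^1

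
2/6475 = 2/6475= 0.00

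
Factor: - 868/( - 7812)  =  1/9 = 3^( - 2) 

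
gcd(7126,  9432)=2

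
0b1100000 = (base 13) 75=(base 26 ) 3i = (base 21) 4c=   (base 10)96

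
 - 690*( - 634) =437460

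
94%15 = 4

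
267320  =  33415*8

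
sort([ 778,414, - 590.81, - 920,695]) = [-920,  -  590.81, 414, 695,  778]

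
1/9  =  1/9=0.11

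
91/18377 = 91/18377 = 0.00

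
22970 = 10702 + 12268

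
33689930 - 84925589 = - 51235659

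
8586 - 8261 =325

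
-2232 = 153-2385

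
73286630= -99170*(-739 ) 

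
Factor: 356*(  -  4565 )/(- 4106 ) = 812570/2053 = 2^1*5^1 * 11^1*83^1*89^1 *2053^( - 1 )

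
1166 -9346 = -8180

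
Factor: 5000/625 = 8 = 2^3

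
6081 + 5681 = 11762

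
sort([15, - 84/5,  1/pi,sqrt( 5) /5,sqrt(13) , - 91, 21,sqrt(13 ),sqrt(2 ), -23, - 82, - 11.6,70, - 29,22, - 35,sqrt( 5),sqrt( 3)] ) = [ - 91,- 82, - 35 , - 29 , - 23, - 84/5, - 11.6,1/pi,sqrt(5) /5,sqrt(2),sqrt(3 ),sqrt (5 ),sqrt( 13),  sqrt( 13 ),15, 21,22,70]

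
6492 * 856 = 5557152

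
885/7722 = 295/2574 = 0.11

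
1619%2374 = 1619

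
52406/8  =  26203/4 = 6550.75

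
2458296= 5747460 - 3289164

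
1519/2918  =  1519/2918 = 0.52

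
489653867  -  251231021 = 238422846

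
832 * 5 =4160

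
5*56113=280565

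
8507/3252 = 8507/3252 =2.62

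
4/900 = 1/225 =0.00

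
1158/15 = 77+1/5 = 77.20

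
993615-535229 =458386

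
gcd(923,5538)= 923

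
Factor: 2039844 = 2^2*3^1*169987^1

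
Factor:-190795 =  - 5^1*11^1  *3469^1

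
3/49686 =1/16562 = 0.00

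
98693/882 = 111 + 113/126= 111.90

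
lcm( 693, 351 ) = 27027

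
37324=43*868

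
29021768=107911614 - 78889846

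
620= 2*310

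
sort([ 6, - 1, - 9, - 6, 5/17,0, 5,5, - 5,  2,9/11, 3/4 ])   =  [ - 9, - 6, - 5, - 1,  0,5/17,3/4  ,  9/11,2, 5, 5,  6]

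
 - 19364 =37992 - 57356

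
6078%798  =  492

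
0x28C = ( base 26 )p2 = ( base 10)652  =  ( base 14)348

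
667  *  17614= 11748538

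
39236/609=39236/609 =64.43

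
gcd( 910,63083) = 1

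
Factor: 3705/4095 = 19/21  =  3^( - 1)*7^( - 1 )*19^1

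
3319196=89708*37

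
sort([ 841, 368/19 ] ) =[ 368/19, 841] 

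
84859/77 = 84859/77  =  1102.06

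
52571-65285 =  - 12714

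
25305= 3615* 7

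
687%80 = 47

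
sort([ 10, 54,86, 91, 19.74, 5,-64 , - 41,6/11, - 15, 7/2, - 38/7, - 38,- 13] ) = [ - 64, - 41,-38, - 15, - 13 ,  -  38/7 , 6/11, 7/2, 5,10, 19.74,54, 86,91 ]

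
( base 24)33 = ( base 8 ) 113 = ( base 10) 75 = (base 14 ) 55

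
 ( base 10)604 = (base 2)1001011100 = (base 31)JF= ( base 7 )1522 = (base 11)4AA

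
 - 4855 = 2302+  -  7157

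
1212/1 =1212 = 1212.00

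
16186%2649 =292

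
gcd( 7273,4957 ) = 1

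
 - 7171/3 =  -2391 + 2/3=-2390.33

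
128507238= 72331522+56175716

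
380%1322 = 380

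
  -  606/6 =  - 101 = - 101.00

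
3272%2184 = 1088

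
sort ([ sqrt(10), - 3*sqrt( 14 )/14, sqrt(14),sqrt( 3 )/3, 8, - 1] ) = [ - 1, - 3*sqrt( 14) /14, sqrt( 3)/3,sqrt(10),sqrt (14),8]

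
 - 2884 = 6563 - 9447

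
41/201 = 41/201 = 0.20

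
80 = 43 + 37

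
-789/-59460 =263/19820  =  0.01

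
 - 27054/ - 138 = 4509/23 = 196.04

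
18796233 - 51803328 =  - 33007095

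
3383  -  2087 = 1296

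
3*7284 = 21852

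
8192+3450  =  11642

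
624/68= 9  +  3/17  =  9.18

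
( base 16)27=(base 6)103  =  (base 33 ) 16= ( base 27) 1C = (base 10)39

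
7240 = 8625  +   - 1385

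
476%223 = 30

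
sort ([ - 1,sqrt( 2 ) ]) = [ - 1,sqrt( 2) ] 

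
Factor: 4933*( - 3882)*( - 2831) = 54213383886 = 2^1* 3^1*19^1 * 149^1 * 647^1*4933^1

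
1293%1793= 1293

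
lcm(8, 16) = 16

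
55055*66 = 3633630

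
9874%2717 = 1723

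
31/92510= 31/92510 = 0.00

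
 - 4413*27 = -119151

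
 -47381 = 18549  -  65930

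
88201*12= 1058412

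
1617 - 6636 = -5019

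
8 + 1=9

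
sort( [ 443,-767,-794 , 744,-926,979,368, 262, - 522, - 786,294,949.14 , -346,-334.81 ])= [ - 926, - 794, - 786,-767, - 522, - 346 , - 334.81,262,294, 368,443, 744,949.14,979 ] 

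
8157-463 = 7694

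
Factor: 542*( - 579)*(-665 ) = 208688970 = 2^1*3^1*5^1*7^1 *19^1*193^1*271^1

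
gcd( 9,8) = 1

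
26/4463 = 26/4463= 0.01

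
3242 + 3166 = 6408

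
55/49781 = 55/49781 = 0.00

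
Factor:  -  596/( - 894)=2^1*3^( - 1 )  =  2/3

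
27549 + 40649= 68198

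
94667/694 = 94667/694 =136.41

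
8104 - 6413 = 1691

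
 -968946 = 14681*(- 66)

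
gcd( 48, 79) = 1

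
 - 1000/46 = - 22 + 6/23=- 21.74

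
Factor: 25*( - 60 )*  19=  - 2^2*3^1*5^3* 19^1  =  -28500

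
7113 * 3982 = 28323966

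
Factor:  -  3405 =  - 3^1*5^1 *227^1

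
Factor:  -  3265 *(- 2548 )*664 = 2^5  *  5^1*7^2*13^1*83^1*653^1 = 5523962080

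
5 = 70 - 65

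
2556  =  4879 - 2323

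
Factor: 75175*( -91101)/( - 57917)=6848517675/57917 = 3^1*5^2*31^1*97^1*30367^1*57917^( - 1) 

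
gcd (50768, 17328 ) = 304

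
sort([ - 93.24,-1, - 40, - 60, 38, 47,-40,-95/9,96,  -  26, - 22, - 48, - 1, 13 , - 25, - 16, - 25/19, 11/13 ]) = [ - 93.24  ,- 60, - 48, - 40, -40, - 26, - 25, - 22 , - 16, - 95/9, - 25/19, - 1, - 1,11/13, 13,38,47,96]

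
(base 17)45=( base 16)49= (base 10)73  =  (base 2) 1001001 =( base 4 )1021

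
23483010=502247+22980763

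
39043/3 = 13014 + 1/3=13014.33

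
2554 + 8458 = 11012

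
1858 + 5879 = 7737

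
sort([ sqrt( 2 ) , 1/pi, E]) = [1/pi, sqrt( 2),E] 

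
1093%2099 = 1093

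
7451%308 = 59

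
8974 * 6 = 53844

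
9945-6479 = 3466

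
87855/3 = 29285=29285.00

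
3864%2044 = 1820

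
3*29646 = 88938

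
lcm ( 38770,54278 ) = 271390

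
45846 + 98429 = 144275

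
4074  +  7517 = 11591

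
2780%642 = 212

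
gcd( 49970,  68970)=190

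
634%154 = 18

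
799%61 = 6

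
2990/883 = 3 + 341/883  =  3.39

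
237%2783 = 237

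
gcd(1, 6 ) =1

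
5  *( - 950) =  - 4750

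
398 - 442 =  - 44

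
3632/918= 1816/459 = 3.96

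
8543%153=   128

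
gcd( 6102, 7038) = 18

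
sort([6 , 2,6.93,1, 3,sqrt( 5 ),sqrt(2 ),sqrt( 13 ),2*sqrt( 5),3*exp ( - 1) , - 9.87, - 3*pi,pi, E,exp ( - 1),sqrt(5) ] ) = [ - 9.87, - 3  *pi, exp(-1),1,3* exp( - 1 ), sqrt ( 2),2,sqrt( 5),sqrt(5),E , 3, pi,sqrt( 13), 2*sqrt(5 ), 6, 6.93] 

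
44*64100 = 2820400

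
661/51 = 661/51 = 12.96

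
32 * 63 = 2016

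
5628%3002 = 2626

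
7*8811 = 61677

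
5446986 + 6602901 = 12049887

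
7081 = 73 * 97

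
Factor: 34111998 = 2^1*3^2*307^1*6173^1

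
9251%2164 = 595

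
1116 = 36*31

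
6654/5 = 1330 + 4/5= 1330.80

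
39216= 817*48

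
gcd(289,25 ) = 1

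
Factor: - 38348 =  - 2^2*9587^1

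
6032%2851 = 330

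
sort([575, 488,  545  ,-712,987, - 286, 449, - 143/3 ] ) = [ - 712, - 286, -143/3,449 , 488,545,575, 987]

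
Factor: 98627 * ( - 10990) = - 1083910730 =- 2^1*5^1*7^1*157^1*98627^1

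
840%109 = 77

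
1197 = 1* 1197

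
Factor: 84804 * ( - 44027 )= - 3733665708 = - 2^2*3^1*37^1 *191^1*44027^1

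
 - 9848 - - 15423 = 5575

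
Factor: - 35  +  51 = 16 = 2^4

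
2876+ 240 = 3116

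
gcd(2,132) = 2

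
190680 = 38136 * 5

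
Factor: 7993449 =3^2*888161^1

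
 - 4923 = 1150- 6073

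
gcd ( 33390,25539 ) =3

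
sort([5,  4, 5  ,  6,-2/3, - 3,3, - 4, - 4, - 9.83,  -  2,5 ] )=[-9.83, - 4, - 4 , - 3, - 2 , - 2/3 , 3,4,5,5 , 5,6 ]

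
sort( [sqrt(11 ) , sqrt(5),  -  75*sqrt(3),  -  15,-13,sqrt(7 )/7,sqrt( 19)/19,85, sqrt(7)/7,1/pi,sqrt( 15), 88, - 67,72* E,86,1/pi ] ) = [ - 75*sqrt( 3) , - 67, - 15, - 13,sqrt( 19)/19,1/pi,  1/pi,sqrt(7 )/7, sqrt(7)/7 , sqrt(5 ) , sqrt ( 11),sqrt(15 ), 85, 86,88,72 * E]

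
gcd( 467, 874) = 1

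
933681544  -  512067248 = 421614296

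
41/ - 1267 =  - 1 + 1226/1267 = - 0.03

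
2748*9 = 24732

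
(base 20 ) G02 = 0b1100100000010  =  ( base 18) 11dc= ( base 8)14402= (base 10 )6402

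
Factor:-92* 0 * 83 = 0 = 0^1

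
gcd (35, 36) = 1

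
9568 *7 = 66976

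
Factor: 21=3^1 * 7^1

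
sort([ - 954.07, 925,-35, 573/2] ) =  [ -954.07,- 35,573/2, 925]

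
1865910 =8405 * 222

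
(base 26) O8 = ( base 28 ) MG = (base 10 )632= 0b1001111000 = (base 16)278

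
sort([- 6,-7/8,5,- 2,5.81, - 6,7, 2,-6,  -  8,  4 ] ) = [ - 8, - 6, - 6, - 6, - 2, - 7/8,2, 4, 5, 5.81, 7] 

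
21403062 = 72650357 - 51247295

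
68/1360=1/20 = 0.05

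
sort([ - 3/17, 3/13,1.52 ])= [ - 3/17,3/13,1.52 ]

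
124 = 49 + 75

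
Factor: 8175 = 3^1* 5^2*109^1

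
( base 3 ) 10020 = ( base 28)33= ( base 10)87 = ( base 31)2p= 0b1010111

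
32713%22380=10333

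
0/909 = 0  =  0.00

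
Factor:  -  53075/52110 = -55/54 = - 2^(-1)*3^( -3 )  *5^1*11^1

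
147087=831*177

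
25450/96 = 265 + 5/48 = 265.10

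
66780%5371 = 2328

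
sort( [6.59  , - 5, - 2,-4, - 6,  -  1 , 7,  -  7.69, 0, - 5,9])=[  -  7.69,-6, - 5, - 5, - 4, - 2 ,-1, 0,6.59,7 , 9 ] 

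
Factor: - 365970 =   -  2^1*3^1*5^1*11^1 * 1109^1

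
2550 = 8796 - 6246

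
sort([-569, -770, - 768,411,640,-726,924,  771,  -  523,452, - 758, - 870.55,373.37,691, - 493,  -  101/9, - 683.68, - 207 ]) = [ -870.55, - 770,-768,  -  758, - 726, - 683.68, - 569,  -  523,  -  493, - 207, - 101/9,373.37,  411, 452,640,691,771,924] 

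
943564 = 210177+733387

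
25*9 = 225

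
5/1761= 5/1761 =0.00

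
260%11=7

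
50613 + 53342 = 103955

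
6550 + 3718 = 10268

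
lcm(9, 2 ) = 18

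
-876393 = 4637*( - 189 )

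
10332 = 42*246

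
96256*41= 3946496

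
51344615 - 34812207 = 16532408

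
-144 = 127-271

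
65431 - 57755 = 7676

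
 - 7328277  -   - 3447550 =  - 3880727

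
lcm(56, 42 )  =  168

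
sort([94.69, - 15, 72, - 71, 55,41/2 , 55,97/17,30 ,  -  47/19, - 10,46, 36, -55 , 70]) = [ - 71, - 55 , -15,  -  10, - 47/19,97/17,41/2,30,  36,  46,55, 55,70,72,94.69]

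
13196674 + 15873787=29070461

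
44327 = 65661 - 21334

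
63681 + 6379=70060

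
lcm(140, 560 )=560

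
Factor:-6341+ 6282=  - 59^1 = - 59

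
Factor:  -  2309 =-2309^1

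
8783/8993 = 8783/8993 = 0.98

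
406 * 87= 35322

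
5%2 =1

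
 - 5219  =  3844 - 9063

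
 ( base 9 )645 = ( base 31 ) H0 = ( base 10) 527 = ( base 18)1B5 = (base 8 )1017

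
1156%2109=1156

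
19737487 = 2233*8839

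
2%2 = 0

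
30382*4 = 121528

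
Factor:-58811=- 23^1*2557^1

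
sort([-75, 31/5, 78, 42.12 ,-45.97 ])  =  [-75,-45.97,  31/5, 42.12, 78 ]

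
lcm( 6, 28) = 84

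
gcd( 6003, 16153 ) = 29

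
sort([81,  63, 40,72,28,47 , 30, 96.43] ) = [28,30,40,47,63, 72,81, 96.43]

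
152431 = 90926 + 61505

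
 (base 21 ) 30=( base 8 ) 77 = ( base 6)143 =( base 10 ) 63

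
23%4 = 3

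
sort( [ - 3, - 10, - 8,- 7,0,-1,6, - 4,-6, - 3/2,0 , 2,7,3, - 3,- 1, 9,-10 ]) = [ - 10,  -  10,-8, - 7,-6, - 4, -3, - 3, - 3/2,-1, - 1 , 0,0,2 , 3,  6 , 7,9 ] 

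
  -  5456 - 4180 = - 9636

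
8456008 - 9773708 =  - 1317700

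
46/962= 23/481 =0.05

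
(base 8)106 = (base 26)2i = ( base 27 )2G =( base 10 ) 70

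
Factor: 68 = 2^2 * 17^1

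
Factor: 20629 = 7^2 * 421^1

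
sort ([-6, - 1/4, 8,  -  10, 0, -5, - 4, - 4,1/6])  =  [-10 , - 6,-5, - 4, - 4, - 1/4, 0, 1/6, 8]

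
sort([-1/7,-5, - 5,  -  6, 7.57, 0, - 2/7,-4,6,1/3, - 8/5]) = [-6,-5,-5, - 4,  -  8/5  , - 2/7,- 1/7, 0,1/3,6,7.57]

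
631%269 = 93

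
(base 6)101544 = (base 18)175A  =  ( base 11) 6185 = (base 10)8200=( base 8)20010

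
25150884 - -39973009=65123893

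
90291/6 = 30097/2=15048.50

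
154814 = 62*2497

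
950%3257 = 950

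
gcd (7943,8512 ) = 1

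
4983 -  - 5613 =10596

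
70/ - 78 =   -  35/39 = - 0.90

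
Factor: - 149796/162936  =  -57/62 = - 2^( - 1) * 3^1*19^1*31^( - 1)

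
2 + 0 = 2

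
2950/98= 1475/49 = 30.10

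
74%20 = 14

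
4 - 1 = 3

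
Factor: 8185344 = 2^9*3^1*73^2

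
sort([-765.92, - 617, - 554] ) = [- 765.92, - 617 , - 554] 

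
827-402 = 425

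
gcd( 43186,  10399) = 1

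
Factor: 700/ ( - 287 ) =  - 2^2 * 5^2 * 41^ (-1) = - 100/41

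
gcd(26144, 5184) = 32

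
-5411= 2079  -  7490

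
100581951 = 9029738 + 91552213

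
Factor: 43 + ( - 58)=-15 = - 3^1 * 5^1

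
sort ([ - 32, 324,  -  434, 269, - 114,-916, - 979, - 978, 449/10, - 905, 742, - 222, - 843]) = [ - 979,-978, - 916,-905, - 843, - 434, - 222, - 114,  -  32,449/10, 269,  324, 742 ]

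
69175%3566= 1421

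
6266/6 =1044 + 1/3 = 1044.33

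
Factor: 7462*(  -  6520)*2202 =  - 2^5*3^1*5^1*7^1*13^1 * 41^1 * 163^1*367^1 =- 107132232480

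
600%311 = 289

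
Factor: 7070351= 17^1*47^1*8849^1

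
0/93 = 0 = 0.00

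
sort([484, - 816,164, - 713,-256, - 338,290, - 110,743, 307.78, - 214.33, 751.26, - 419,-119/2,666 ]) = [ - 816,-713, - 419,-338, - 256,- 214.33, - 110, - 119/2, 164, 290, 307.78,484,666,743, 751.26]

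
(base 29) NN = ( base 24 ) 14I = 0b1010110010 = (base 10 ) 690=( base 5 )10230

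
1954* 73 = 142642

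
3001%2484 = 517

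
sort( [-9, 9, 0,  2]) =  [-9,0, 2, 9]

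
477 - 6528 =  - 6051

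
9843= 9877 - 34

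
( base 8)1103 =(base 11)487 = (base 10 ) 579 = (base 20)18J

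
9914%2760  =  1634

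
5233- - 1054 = 6287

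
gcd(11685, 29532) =3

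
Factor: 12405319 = 12405319^1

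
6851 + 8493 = 15344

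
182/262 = 91/131 = 0.69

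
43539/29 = 43539/29=1501.34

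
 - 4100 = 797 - 4897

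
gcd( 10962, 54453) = 21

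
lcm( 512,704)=5632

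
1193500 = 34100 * 35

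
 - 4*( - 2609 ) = 10436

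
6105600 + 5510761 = 11616361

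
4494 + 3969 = 8463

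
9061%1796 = 81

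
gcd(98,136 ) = 2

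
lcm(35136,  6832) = 245952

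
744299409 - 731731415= 12567994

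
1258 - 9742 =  - 8484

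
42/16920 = 7/2820   =  0.00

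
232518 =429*542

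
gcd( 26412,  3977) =1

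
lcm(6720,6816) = 477120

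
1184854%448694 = 287466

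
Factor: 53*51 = 3^1*17^1*53^1 = 2703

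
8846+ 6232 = 15078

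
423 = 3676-3253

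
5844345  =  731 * 7995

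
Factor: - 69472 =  - 2^5*13^1*167^1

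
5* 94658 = 473290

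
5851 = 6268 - 417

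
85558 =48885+36673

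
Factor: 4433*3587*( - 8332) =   -  132488556772 =-  2^2*11^1*13^1 * 17^1*31^1*211^1*2083^1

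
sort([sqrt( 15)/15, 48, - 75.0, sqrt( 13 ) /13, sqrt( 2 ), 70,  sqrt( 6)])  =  [-75.0,sqrt ( 15)/15, sqrt( 13 ) /13,sqrt( 2 ), sqrt( 6) , 48, 70]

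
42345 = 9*4705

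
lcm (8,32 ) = 32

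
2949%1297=355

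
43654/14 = 21827/7 = 3118.14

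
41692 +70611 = 112303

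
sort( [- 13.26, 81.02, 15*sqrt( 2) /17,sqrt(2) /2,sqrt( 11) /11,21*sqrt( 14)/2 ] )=[- 13.26,sqrt( 11 )/11,sqrt(2 ) /2,15*sqrt( 2) /17,21*sqrt( 14) /2,  81.02]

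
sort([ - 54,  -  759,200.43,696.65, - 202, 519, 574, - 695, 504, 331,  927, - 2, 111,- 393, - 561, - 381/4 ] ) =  [ - 759,-695,-561,-393, - 202, - 381/4, - 54, - 2, 111, 200.43, 331, 504, 519,574,696.65,927 ]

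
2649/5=529 + 4/5 = 529.80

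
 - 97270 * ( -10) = 972700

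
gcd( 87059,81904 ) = 1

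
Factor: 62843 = 11^1*29^1*197^1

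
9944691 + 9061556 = 19006247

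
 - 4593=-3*1531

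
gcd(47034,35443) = 67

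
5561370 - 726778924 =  - 721217554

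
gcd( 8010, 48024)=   18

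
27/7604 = 27/7604 = 0.00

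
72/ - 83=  - 1 + 11/83 = -0.87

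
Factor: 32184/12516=2^1*3^2*7^( - 1) = 18/7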